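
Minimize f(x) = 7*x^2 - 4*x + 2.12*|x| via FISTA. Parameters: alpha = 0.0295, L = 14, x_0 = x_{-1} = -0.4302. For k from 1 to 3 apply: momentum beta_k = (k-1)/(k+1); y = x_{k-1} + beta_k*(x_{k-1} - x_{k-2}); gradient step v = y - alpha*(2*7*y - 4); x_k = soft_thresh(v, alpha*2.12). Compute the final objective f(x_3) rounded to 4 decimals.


FISTA on f(x) = 7*x^2 - 4*x + 2.12*|x|
L = 14, alpha = 0.0295
Iteration 1: beta = 0.0, y = -0.4302 + 0.0*(-0.4302 + 0.4302) = -0.4302
  grad(y) = -10.0228, v = y - alpha*grad = -0.1345
  prox(v) = soft_thresh(-0.1345, 0.0625) = -0.072
Iteration 2: beta = 0.3333, y = -0.072 + 0.3333*(-0.072 + 0.4302) = 0.0474
  grad(y) = -3.3362, v = y - alpha*grad = 0.1458
  prox(v) = soft_thresh(0.1458, 0.0625) = 0.0833
Iteration 3: beta = 0.5, y = 0.0833 + 0.5*(0.0833 + 0.072) = 0.1609
  grad(y) = -1.7469, v = y - alpha*grad = 0.2125
  prox(v) = soft_thresh(0.2125, 0.0625) = 0.1499
f(x_3) = 7*0.1499^2 - 4*0.1499 + 2.12*|0.1499| = -0.1245


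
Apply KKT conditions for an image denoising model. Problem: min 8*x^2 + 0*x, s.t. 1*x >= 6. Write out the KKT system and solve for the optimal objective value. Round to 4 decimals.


Step 1: Try lambda = 0 (constraint inactive).
x_unc = 0/(2*8) = 0.0
Check: 1*0.0 = 0.0 < 6 -- violated!
Step 2: Constraint must be active: 1*x = 6
x* = 6/1 = 6.0
lambda = (2*8*6.0 + 0)/1 = 96.0
Step 3: Compute optimal value.
f(x*) = 8*6.0^2 + 0*6.0 = 288.0


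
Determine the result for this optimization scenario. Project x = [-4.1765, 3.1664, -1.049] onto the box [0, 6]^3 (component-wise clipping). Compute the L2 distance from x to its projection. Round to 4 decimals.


Project each component onto [0, 6].
clip(-4.1765) = 0.0, clip(3.1664) = 3.1664, clip(-1.049) = 0.0
Projection = [0.0, 3.1664, 0.0]
Squared diffs: [17.4432, 0.0, 1.1004]
Distance = sqrt(18.5436) = 4.3062


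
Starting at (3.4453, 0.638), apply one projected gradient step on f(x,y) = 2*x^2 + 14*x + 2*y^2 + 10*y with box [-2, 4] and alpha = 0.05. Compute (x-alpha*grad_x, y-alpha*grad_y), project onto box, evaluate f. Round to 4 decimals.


Step 1: Compute gradient at (3.4453, 0.638).
grad_x = 2*2*3.4453 + 14 = 27.7812
grad_y = 2*2*0.638 + 10 = 12.552
Step 2: Gradient step.
x_raw = 3.4453 - 0.05*27.7812 = 2.0562
y_raw = 0.638 - 0.05*12.552 = 0.0104
Step 3: Project onto [-2, 4].
x_proj = clip(2.0562) = 2.0562
y_proj = clip(0.0104) = 0.0104
Step 4: Evaluate f.
f(2.0562, 0.0104) = 37.3478


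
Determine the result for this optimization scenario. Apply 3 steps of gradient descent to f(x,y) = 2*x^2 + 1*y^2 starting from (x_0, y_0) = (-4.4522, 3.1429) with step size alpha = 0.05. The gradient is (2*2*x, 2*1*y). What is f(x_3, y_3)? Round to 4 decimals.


Gradient descent on f(x,y) = 2*x^2 + 1*y^2.
Starting point: (-4.4522, 3.1429), alpha = 0.05
Step 1: grad_x = 2*2*-4.4522 = -17.8088, grad_y = 2*1*3.1429 = 6.2858
  x_1 = -4.4522 - 0.05*-17.8088 = -3.5618
  y_1 = 3.1429 - 0.05*6.2858 = 2.8286
Step 2: grad_x = 2*2*-3.5618 = -14.247, grad_y = 2*1*2.8286 = 5.6572
  x_2 = -3.5618 - 0.05*-14.247 = -2.8494
  y_2 = 2.8286 - 0.05*5.6572 = 2.5457
Step 3: grad_x = 2*2*-2.8494 = -11.3976, grad_y = 2*1*2.5457 = 5.0915
  x_3 = -2.8494 - 0.05*-11.3976 = -2.2795
  y_3 = 2.5457 - 0.05*5.0915 = 2.2912
f(-2.2795, 2.2912) = 2*(-2.2795)^2 + 1*2.2912^2 = 15.642


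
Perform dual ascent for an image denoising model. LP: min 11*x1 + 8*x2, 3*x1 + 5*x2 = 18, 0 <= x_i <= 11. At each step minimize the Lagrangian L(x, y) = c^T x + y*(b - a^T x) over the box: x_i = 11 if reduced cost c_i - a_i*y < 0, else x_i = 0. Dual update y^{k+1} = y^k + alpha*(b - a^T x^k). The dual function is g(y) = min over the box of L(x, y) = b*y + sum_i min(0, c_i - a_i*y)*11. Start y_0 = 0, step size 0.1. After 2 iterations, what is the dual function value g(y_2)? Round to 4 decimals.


Dual ascent for LP: min 11*x1 + 8*x2, 3*x1 + 5*x2 = 18, 0 <= x_i <= 11
Step 1: y^k = 0.0, reduced costs: (11.0, 8.0)
  x^k = (0.0, 0.0), subgradient = b - a^T x = 18.0
  y^{k+1} = 0.0 + 0.1*18.0 = 1.8
Step 2: y^k = 1.8, reduced costs: (5.6, -1.0)
  x^k = (0.0, 11.0), subgradient = b - a^T x = -37.0
  y^{k+1} = 1.8 + 0.1*-37.0 = -1.9
Dual objective at y_2 = -1.9: reduced costs (16.7, 17.5), box minimizer x = (0.0, 0.0)
g(y_2) = b*y + (c1 - a1*y)*x1 + (c2 - a2*y)*x2 = 18*(-1.9) + 16.7*0.0 + 17.5*0.0 = -34.2 + 0.0 + 0.0 = -34.2


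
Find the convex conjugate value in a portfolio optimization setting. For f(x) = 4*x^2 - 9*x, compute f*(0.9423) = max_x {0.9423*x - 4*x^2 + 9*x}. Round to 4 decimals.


f*(y) = sup_x {y*x - a*x^2 - b*x} = sup_x {(y-b)*x - a*x^2}
FOC: (y - b) - 2a*x = 0 => x* = (y - b)/(2a)
x* = (0.9423 + 9)/(2*4) = 1.2428
f*(0.9423) = (y-b)^2/(4a) = (0.9423 + 9)^2/(4*4)
= 98.8493/16 = 6.1781


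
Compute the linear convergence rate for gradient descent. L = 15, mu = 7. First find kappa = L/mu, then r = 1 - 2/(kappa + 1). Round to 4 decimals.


Step 1: Compute the condition number.
kappa = L/mu = 15/7 = 2.1429
Step 2: Compute the convergence rate.
r = 1 - 2/(kappa + 1) = 1 - 2*mu/(L + mu) = (L - mu)/(L + mu) = 8/22 = 0.3636


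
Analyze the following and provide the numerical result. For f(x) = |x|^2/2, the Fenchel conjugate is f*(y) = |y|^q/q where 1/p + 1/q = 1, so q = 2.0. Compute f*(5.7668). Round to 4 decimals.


The conjugate exponent q satisfies 1/p + 1/q = 1.
p = 2, so q = 2/(2 - 1) = 2.0
|y|^q = 5.7668^2.0 = 33.256
f*(5.7668) = 33.256 / 2.0 = 16.628


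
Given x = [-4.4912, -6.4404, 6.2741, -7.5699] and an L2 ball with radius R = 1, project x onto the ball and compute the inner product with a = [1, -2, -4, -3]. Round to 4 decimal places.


Step 1: Compute ||x|| (intermediates to 6 decimals).
||x|| = sqrt((-4.4912)^2 + (-6.4404)^2 + 6.2741^2 + (-7.5699)^2) = 12.582422
Step 2: Project.
Since ||x|| > R, scale = R/||x|| = 1/12.582422 = 0.079476, proj(x) = scale * x
proj(x) = [-0.356943, -0.511857, 0.49864, -0.601625]
Step 3: Dot product.
a^T * proj(x) = 1*(-0.356943) - 2*(-0.511857) - 4*0.49864 - 3*(-0.601625) = 0.4771


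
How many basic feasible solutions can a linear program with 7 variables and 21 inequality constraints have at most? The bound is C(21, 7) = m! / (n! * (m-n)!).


Each vertex corresponds to some choice of n active constraints out of m, so the number of vertices is at most C(m, n) = m! / (n!(m-n)!).
m = 21, n = 7
Numerator: 21 * 20 * 19 * 18 * 17 * 16 * 15
Denominator: 7! = 5040
C(21, 7) = 116280


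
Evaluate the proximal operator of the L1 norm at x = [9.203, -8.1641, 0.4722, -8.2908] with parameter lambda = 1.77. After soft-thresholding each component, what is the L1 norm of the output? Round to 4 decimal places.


Soft-thresholding with lambda = 1.77:
prox(9.203) = sign(9.203)*max(|9.203| - 1.77, 0) = 7.433
prox(-8.1641) = sign(-8.1641)*max(|-8.1641| - 1.77, 0) = -6.3941
prox(0.4722) = sign(0.4722)*max(|0.4722| - 1.77, 0) = 0.0
prox(-8.2908) = sign(-8.2908)*max(|-8.2908| - 1.77, 0) = -6.5208
prox(x) = [7.433, -6.3941, 0.0, -6.5208]
||prox(x)||_1 = 7.433 + 6.3941 + 0.0 + 6.5208 = 20.3479


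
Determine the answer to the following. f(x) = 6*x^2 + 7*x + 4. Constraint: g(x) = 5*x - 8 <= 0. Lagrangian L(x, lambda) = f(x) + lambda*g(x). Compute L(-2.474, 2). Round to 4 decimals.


Step 1: Evaluate f(x).
f(-2.474) = 6*(-2.474)^2 + 7*(-2.474) + 4 = 23.4061
Step 2: Evaluate g(x).
g(-2.474) = 5*-2.474 - 8 = -20.37
Step 3: Compute Lagrangian.
L = 23.4061 + 2*-20.37 = -17.3339


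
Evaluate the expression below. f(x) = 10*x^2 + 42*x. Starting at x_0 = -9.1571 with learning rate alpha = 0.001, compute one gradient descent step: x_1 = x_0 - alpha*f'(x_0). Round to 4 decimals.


We compute the gradient at x_0 and apply the update.
f'(x) = 20*x + 42
f'(-9.1571) = 20*-9.1571 + 42 = -141.142
x_1 = -9.1571 - 0.001*-141.142 = -9.016


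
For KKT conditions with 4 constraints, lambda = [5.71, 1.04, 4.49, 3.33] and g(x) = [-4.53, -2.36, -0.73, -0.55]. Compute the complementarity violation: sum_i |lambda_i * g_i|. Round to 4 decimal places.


KKT complementary slackness check:
lambda_1 * g_1 = 5.71 * -4.53 = -25.8663
lambda_2 * g_2 = 1.04 * -2.36 = -2.4544
lambda_3 * g_3 = 4.49 * -0.73 = -3.2777
lambda_4 * g_4 = 3.33 * -0.55 = -1.8315
Total violation = 25.8663 + 2.4544 + 3.2777 + 1.8315 = 33.4299


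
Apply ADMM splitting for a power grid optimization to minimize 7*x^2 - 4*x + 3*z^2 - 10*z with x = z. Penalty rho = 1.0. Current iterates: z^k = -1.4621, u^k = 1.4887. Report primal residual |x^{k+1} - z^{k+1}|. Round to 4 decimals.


ADMM iteration with rho = 1.0, z^k = -1.4621, u^k = 1.4887
Step 1: x-update.
Minimize 7*x^2 - 4*x + (1.0/2)*(x + 1.4621 + 1.4887)^2
FOC: (2*7 + 1.0)*x = 4 + 1.0*(-1.4621 - 1.4887)
x^{k+1} = 0.0699
Step 2: z-update.
Minimize 3*z^2 - 10*z + (1.0/2)*(0.0699 - z + 1.4887)^2
FOC: (2*3 + 1.0)*z = 10 + 1.0*(0.0699 + 1.4887)
z^{k+1} = 1.6512
Step 3: u-update.
u^{k+1} = 1.4887 + 0.0699 - 1.6512 = -0.0926
Step 4: Primal residual = |0.0699 - 1.6512| = 1.5813


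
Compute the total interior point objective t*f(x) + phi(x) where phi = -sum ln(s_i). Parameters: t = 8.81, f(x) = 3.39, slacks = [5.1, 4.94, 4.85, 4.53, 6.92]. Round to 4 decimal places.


Step 1: Compute log-barrier.
ln values: [1.6292, 1.5974, 1.579, 1.5107, 1.9344]
phi = -(1.6292 + 1.5974 + 1.579 + 1.5107 + 1.9344) = -8.2507
Step 2: Compute augmented objective.
t*f(x) = 8.81*3.39 = 29.8659
Total = 29.8659 - 8.2507 = 21.6152


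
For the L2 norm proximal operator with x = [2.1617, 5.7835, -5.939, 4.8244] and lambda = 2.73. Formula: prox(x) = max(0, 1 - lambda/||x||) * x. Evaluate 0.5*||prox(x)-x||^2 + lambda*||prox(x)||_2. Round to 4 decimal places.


Step 1: Compute ||x||.
||x|| = 9.832
Step 2: Compute scaling factor.
scale = max(0, 1 - 2.73/9.832) = 0.7223
Step 3: prox(x) = [1.5615, 4.1776, -4.29, 3.4848]
||prox(x)|| = 7.102
Step 4: Proximal objective.
0.5*||prox-x||^2 = 3.7265
lambda*||prox|| = 19.3885
Total = 23.1149


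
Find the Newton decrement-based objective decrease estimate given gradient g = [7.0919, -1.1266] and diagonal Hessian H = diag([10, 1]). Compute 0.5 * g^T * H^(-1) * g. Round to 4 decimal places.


Step 1: H is diagonal, so H^(-1) * g = [0.7092, -1.1266].
Step 2: g^T H^(-1) g = sum_i g_i^2 / H_ii
  = (7.0919)^2/10 + (-1.1266)^2/1
  = 5.0295 + 1.2692 = 6.2987
Step 3: Objective decrease = 0.5 * g^T H^(-1) g = 3.1494


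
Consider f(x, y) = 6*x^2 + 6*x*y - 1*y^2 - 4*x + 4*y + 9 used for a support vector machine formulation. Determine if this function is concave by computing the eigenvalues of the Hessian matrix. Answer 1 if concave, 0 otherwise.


The Hessian of f(x,y) = 6*x^2 + 6*x*y - 1*y^2 - 4*x + 4*y + 9 is:
H = [[12, 6], [6, -2]]
Trace = 12 - 2 = 10
Determinant = 12*-2 - (6)^2 = -60
Discriminant = (10)^2 - 4*-60 = 340.0
Eigenvalues: lambda_1 = -4.2195, lambda_2 = 14.2195
The function is not concave.

0


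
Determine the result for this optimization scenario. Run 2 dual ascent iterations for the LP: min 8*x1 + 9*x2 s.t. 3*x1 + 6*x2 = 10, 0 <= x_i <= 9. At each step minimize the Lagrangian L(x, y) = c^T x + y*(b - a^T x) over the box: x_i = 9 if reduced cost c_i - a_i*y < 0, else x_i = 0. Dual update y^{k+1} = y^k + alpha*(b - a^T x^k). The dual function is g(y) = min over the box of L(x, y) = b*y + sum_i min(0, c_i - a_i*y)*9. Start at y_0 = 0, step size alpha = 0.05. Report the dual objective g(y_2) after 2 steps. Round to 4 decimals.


Dual ascent for LP: min 8*x1 + 9*x2, 3*x1 + 6*x2 = 10, 0 <= x_i <= 9
Step 1: y^k = 0.0, reduced costs: (8.0, 9.0)
  x^k = (0.0, 0.0), subgradient = b - a^T x = 10.0
  y^{k+1} = 0.0 + 0.05*10.0 = 0.5
Step 2: y^k = 0.5, reduced costs: (6.5, 6.0)
  x^k = (0.0, 0.0), subgradient = b - a^T x = 10.0
  y^{k+1} = 0.5 + 0.05*10.0 = 1.0
Dual objective at y_2 = 1.0: reduced costs (5.0, 3.0), box minimizer x = (0.0, 0.0)
g(y_2) = b*y + (c1 - a1*y)*x1 + (c2 - a2*y)*x2 = 10*1.0 + 5.0*0.0 + 3.0*0.0 = 10.0 + 0.0 + 0.0 = 10.0


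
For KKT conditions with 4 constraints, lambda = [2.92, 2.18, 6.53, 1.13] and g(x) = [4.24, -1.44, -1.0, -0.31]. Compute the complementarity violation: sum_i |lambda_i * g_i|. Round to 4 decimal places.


KKT complementary slackness check:
lambda_1 * g_1 = 2.92 * 4.24 = 12.3808
lambda_2 * g_2 = 2.18 * -1.44 = -3.1392
lambda_3 * g_3 = 6.53 * -1.0 = -6.53
lambda_4 * g_4 = 1.13 * -0.31 = -0.3503
Total violation = 12.3808 + 3.1392 + 6.53 + 0.3503 = 22.4003


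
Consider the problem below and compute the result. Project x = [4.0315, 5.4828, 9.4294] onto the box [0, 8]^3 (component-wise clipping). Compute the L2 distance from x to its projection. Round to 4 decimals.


Project each component onto [0, 8].
clip(4.0315) = 4.0315, clip(5.4828) = 5.4828, clip(9.4294) = 8.0
Projection = [4.0315, 5.4828, 8.0]
Squared diffs: [0.0, 0.0, 2.0432]
Distance = sqrt(2.0432) = 1.4294


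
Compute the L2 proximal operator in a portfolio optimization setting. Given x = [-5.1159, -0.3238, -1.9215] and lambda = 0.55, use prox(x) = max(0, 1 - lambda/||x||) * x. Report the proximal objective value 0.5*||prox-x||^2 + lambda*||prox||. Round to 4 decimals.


Step 1: Compute ||x||.
||x|| = 5.4744
Step 2: Compute scaling factor.
scale = max(0, 1 - 0.55/5.4744) = 0.8995
Step 3: prox(x) = [-4.6019, -0.2913, -1.7285]
||prox(x)|| = 4.9244
Step 4: Proximal objective.
0.5*||prox-x||^2 = 0.1513
lambda*||prox|| = 2.7084
Total = 2.8597


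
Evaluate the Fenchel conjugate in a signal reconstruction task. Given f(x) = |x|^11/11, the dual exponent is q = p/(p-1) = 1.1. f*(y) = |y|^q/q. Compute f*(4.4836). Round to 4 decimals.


The conjugate exponent q satisfies 1/p + 1/q = 1.
p = 11, so q = 11/(11 - 1) = 1.1
|y|^q = 4.4836^1.1 = 5.2094
f*(4.4836) = 5.2094 / 1.1 = 4.7358


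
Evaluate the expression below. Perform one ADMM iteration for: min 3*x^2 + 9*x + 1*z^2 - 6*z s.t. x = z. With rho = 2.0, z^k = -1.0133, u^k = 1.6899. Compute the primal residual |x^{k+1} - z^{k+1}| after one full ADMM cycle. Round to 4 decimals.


ADMM iteration with rho = 2.0, z^k = -1.0133, u^k = 1.6899
Step 1: x-update.
Minimize 3*x^2 + 9*x + (2.0/2)*(x + 1.0133 + 1.6899)^2
FOC: (2*3 + 2.0)*x = -9 + 2.0*(-1.0133 - 1.6899)
x^{k+1} = -1.8008
Step 2: z-update.
Minimize 1*z^2 - 6*z + (2.0/2)*(-1.8008 - z + 1.6899)^2
FOC: (2*1 + 2.0)*z = 6 + 2.0*(-1.8008 + 1.6899)
z^{k+1} = 1.4446
Step 3: u-update.
u^{k+1} = 1.6899 - 1.8008 - 1.4446 = -1.5555
Step 4: Primal residual = |-1.8008 - 1.4446| = 3.2454


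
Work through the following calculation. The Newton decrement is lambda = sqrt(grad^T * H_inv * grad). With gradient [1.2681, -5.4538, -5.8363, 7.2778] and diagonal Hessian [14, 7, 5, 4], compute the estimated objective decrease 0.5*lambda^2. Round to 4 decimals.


Step 1: H is diagonal, so H^(-1) * g = [0.0906, -0.7791, -1.1673, 1.8195].
Step 2: g^T H^(-1) g = sum_i g_i^2 / H_ii
  = (1.2681)^2/14 + (-5.4538)^2/7 + (-5.8363)^2/5 + (7.2778)^2/4
  = 0.1149 + 4.2491 + 6.8125 + 13.2416 = 24.4181
Step 3: Objective decrease = 0.5 * g^T H^(-1) g = 12.209


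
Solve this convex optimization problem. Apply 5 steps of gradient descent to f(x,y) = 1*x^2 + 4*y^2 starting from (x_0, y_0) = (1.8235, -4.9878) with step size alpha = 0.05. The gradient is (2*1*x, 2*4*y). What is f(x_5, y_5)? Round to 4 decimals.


Gradient descent on f(x,y) = 1*x^2 + 4*y^2.
Starting point: (1.8235, -4.9878), alpha = 0.05
Step 1: grad_x = 2*1*1.8235 = 3.647, grad_y = 2*4*-4.9878 = -39.9024
  x_1 = 1.8235 - 0.05*3.647 = 1.6412
  y_1 = -4.9878 - 0.05*-39.9024 = -2.9927
Step 2: grad_x = 2*1*1.6412 = 3.2823, grad_y = 2*4*-2.9927 = -23.9414
  x_2 = 1.6412 - 0.05*3.2823 = 1.477
  y_2 = -2.9927 - 0.05*-23.9414 = -1.7956
Step 3: grad_x = 2*1*1.477 = 2.9541, grad_y = 2*4*-1.7956 = -14.3649
  x_3 = 1.477 - 0.05*2.9541 = 1.3293
  y_3 = -1.7956 - 0.05*-14.3649 = -1.0774
Step 4: grad_x = 2*1*1.3293 = 2.6587, grad_y = 2*4*-1.0774 = -8.6189
  x_4 = 1.3293 - 0.05*2.6587 = 1.1964
  y_4 = -1.0774 - 0.05*-8.6189 = -0.6464
Step 5: grad_x = 2*1*1.1964 = 2.3928, grad_y = 2*4*-0.6464 = -5.1714
  x_5 = 1.1964 - 0.05*2.3928 = 1.0768
  y_5 = -0.6464 - 0.05*-5.1714 = -0.3879
f(1.0768, -0.3879) = 1*1.0768^2 + 4*(-0.3879)^2 = 1.7611


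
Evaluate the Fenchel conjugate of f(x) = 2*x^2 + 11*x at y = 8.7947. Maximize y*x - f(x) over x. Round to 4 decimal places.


f*(y) = sup_x {y*x - a*x^2 - b*x} = sup_x {(y-b)*x - a*x^2}
FOC: (y - b) - 2a*x = 0 => x* = (y - b)/(2a)
x* = (8.7947 - 11)/(2*2) = -0.5513
f*(8.7947) = (y-b)^2/(4a) = (8.7947 - 11)^2/(4*2)
= 4.8633/8 = 0.6079


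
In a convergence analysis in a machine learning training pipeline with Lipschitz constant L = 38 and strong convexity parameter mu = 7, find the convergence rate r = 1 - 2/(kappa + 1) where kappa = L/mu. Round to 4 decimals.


Step 1: Compute the condition number.
kappa = L/mu = 38/7 = 5.4286
Step 2: Compute the convergence rate.
r = 1 - 2/(kappa + 1) = 1 - 2*mu/(L + mu) = (L - mu)/(L + mu) = 31/45 = 0.6889


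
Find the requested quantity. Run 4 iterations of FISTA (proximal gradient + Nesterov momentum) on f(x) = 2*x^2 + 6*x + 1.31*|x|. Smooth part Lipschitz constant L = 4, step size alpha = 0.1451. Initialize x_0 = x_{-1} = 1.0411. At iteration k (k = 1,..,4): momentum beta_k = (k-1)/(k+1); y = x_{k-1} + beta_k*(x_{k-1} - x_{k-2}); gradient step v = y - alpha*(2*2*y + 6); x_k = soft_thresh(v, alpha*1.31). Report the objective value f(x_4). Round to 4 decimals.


FISTA on f(x) = 2*x^2 + 6*x + 1.31*|x|
L = 4, alpha = 0.1451
Iteration 1: beta = 0.0, y = 1.0411 + 0.0*(1.0411 - 1.0411) = 1.0411
  grad(y) = 10.1644, v = y - alpha*grad = -0.4338
  prox(v) = soft_thresh(-0.4338, 0.1901) = -0.2437
Iteration 2: beta = 0.3333, y = -0.2437 + 0.3333*(-0.2437 - 1.0411) = -0.6719
  grad(y) = 3.3123, v = y - alpha*grad = -1.1525
  prox(v) = soft_thresh(-1.1525, 0.1901) = -0.9625
Iteration 3: beta = 0.5, y = -0.9625 + 0.5*(-0.9625 + 0.2437) = -1.3219
  grad(y) = 0.7126, v = y - alpha*grad = -1.4253
  prox(v) = soft_thresh(-1.4253, 0.1901) = -1.2352
Iteration 4: beta = 0.6, y = -1.2352 + 0.6*(-1.2352 + 0.9625) = -1.3988
  grad(y) = 0.4048, v = y - alpha*grad = -1.4575
  prox(v) = soft_thresh(-1.4575, 0.1901) = -1.2675
f(x_4) = 2*(-1.2675)^2 + 6*(-1.2675) + 1.31*|-1.2675| = -2.7315


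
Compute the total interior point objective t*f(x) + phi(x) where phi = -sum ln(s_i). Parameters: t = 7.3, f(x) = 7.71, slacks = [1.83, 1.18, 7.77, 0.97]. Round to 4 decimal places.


Step 1: Compute log-barrier.
ln values: [0.6043, 0.1655, 2.0503, -0.0305]
phi = -(0.6043 + 0.1655 + 2.0503 - 0.0305) = -2.7896
Step 2: Compute augmented objective.
t*f(x) = 7.3*7.71 = 56.283
Total = 56.283 - 2.7896 = 53.4934


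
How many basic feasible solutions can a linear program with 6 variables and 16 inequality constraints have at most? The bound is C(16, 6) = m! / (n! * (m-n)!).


Each vertex corresponds to some choice of n active constraints out of m, so the number of vertices is at most C(m, n) = m! / (n!(m-n)!).
m = 16, n = 6
Numerator: 16 * 15 * 14 * 13 * 12 * 11
Denominator: 6! = 720
C(16, 6) = 8008


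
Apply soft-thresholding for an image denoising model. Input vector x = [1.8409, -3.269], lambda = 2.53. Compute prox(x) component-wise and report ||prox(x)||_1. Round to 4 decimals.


Soft-thresholding with lambda = 2.53:
prox(1.8409) = sign(1.8409)*max(|1.8409| - 2.53, 0) = 0.0
prox(-3.269) = sign(-3.269)*max(|-3.269| - 2.53, 0) = -0.739
prox(x) = [0.0, -0.739]
||prox(x)||_1 = 0.0 + 0.739 = 0.739


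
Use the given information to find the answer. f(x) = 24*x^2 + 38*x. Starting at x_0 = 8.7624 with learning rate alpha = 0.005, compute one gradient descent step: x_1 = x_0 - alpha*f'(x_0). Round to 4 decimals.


We compute the gradient at x_0 and apply the update.
f'(x) = 48*x + 38
f'(8.7624) = 48*8.7624 + 38 = 458.5952
x_1 = 8.7624 - 0.005*458.5952 = 6.4694


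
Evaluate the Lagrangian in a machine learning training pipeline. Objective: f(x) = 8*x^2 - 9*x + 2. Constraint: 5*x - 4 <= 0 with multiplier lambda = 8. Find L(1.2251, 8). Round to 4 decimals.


Step 1: Evaluate f(x).
f(1.2251) = 8*1.2251^2 - 9*1.2251 + 2 = 2.9811
Step 2: Evaluate g(x).
g(1.2251) = 5*1.2251 - 4 = 2.1255
Step 3: Compute Lagrangian.
L = 2.9811 + 8*2.1255 = 19.9851


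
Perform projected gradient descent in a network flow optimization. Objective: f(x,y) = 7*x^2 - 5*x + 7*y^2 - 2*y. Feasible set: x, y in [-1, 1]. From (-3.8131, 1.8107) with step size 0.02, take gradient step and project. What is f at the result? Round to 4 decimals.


Step 1: Compute gradient at (-3.8131, 1.8107).
grad_x = 2*7*-3.8131 - 5 = -58.3834
grad_y = 2*7*1.8107 - 2 = 23.3498
Step 2: Gradient step.
x_raw = -3.8131 - 0.02*-58.3834 = -2.6454
y_raw = 1.8107 - 0.02*23.3498 = 1.3437
Step 3: Project onto [-1, 1].
x_proj = clip(-2.6454) = -1.0
y_proj = clip(1.3437) = 1.0
Step 4: Evaluate f.
f(-1.0, 1.0) = 17.0


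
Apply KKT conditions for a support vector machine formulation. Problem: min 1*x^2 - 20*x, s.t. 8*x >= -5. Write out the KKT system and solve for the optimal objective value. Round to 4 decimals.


Step 1: Try lambda = 0 (constraint inactive).
Stationarity: 2*1*x - 20 = 0
x* = 20/(2*1) = 10.0
Check constraint: 8*10.0 = 80.0 >= -5 -- satisfied.
Step 2: Compute optimal value.
f(x*) = 1*10.0^2 - 20*10.0 = -100.0


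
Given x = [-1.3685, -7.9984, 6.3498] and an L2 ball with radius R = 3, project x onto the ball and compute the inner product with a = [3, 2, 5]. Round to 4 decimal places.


Step 1: Compute ||x|| (intermediates to 6 decimals).
||x|| = sqrt((-1.3685)^2 + (-7.9984)^2 + 6.3498^2) = 10.303745
Step 2: Project.
Since ||x|| > R, scale = R/||x|| = 3/10.303745 = 0.291156, proj(x) = scale * x
proj(x) = [-0.398447, -2.328782, 1.848782]
Step 3: Dot product.
a^T * proj(x) = 3*(-0.398447) + 2*(-2.328782) + 5*1.848782 = 3.391


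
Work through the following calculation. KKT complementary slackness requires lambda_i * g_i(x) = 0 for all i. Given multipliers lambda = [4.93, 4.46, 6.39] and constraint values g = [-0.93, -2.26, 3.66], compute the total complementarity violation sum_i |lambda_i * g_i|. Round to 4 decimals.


KKT complementary slackness check:
lambda_1 * g_1 = 4.93 * -0.93 = -4.5849
lambda_2 * g_2 = 4.46 * -2.26 = -10.0796
lambda_3 * g_3 = 6.39 * 3.66 = 23.3874
Total violation = 4.5849 + 10.0796 + 23.3874 = 38.0519


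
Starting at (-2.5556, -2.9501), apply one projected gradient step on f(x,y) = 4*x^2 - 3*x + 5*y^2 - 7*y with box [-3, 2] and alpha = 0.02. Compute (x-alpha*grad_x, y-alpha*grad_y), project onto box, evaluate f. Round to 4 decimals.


Step 1: Compute gradient at (-2.5556, -2.9501).
grad_x = 2*4*-2.5556 - 3 = -23.4448
grad_y = 2*5*-2.9501 - 7 = -36.501
Step 2: Gradient step.
x_raw = -2.5556 - 0.02*-23.4448 = -2.0867
y_raw = -2.9501 - 0.02*-36.501 = -2.2201
Step 3: Project onto [-3, 2].
x_proj = clip(-2.0867) = -2.0867
y_proj = clip(-2.2201) = -2.2201
Step 4: Evaluate f.
f(-2.0867, -2.2201) = 63.8618


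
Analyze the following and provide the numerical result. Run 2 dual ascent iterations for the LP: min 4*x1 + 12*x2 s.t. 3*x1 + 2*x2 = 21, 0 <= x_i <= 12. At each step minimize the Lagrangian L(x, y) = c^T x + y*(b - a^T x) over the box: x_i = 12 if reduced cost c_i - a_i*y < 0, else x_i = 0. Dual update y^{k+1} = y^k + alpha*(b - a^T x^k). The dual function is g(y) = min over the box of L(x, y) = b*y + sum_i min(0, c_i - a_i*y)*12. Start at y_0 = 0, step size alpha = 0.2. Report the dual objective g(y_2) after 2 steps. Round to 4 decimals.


Dual ascent for LP: min 4*x1 + 12*x2, 3*x1 + 2*x2 = 21, 0 <= x_i <= 12
Step 1: y^k = 0.0, reduced costs: (4.0, 12.0)
  x^k = (0.0, 0.0), subgradient = b - a^T x = 21.0
  y^{k+1} = 0.0 + 0.2*21.0 = 4.2
Step 2: y^k = 4.2, reduced costs: (-8.6, 3.6)
  x^k = (12.0, 0.0), subgradient = b - a^T x = -15.0
  y^{k+1} = 4.2 + 0.2*-15.0 = 1.2
Dual objective at y_2 = 1.2: reduced costs (0.4, 9.6), box minimizer x = (0.0, 0.0)
g(y_2) = b*y + (c1 - a1*y)*x1 + (c2 - a2*y)*x2 = 21*1.2 + 0.4*0.0 + 9.6*0.0 = 25.2 + 0.0 + 0.0 = 25.2


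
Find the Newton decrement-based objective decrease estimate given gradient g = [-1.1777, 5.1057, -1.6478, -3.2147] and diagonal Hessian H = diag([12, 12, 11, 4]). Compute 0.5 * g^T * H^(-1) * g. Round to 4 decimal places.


Step 1: H is diagonal, so H^(-1) * g = [-0.0981, 0.4255, -0.1498, -0.8037].
Step 2: g^T H^(-1) g = sum_i g_i^2 / H_ii
  = (-1.1777)^2/12 + (5.1057)^2/12 + (-1.6478)^2/11 + (-3.2147)^2/4
  = 0.1156 + 2.1723 + 0.2468 + 2.5836 = 5.1183
Step 3: Objective decrease = 0.5 * g^T H^(-1) g = 2.5592


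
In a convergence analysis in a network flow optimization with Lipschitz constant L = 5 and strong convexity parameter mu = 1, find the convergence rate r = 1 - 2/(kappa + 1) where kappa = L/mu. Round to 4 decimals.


Step 1: Compute the condition number.
kappa = L/mu = 5/1 = 5.0
Step 2: Compute the convergence rate.
r = 1 - 2/(kappa + 1) = 1 - 2*mu/(L + mu) = (L - mu)/(L + mu) = 4/6 = 0.6667


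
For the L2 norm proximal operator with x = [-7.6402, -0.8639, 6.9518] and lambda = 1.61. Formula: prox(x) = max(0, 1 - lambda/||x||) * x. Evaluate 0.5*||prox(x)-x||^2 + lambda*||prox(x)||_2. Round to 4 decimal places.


Step 1: Compute ||x||.
||x|| = 10.3656
Step 2: Compute scaling factor.
scale = max(0, 1 - 1.61/10.3656) = 0.8447
Step 3: prox(x) = [-6.4535, -0.7297, 5.872]
||prox(x)|| = 8.7556
Step 4: Proximal objective.
0.5*||prox-x||^2 = 1.2961
lambda*||prox|| = 14.0965
Total = 15.3926


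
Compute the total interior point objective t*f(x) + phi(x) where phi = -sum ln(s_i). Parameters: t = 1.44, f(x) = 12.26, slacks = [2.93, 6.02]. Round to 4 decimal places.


Step 1: Compute log-barrier.
ln values: [1.075, 1.7951]
phi = -(1.075 + 1.7951) = -2.8701
Step 2: Compute augmented objective.
t*f(x) = 1.44*12.26 = 17.6544
Total = 17.6544 - 2.8701 = 14.7843


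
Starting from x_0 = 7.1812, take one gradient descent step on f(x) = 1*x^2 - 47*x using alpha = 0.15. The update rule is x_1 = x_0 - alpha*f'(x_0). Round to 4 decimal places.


We compute the gradient at x_0 and apply the update.
f'(x) = 2*x - 47
f'(7.1812) = 2*7.1812 - 47 = -32.6376
x_1 = 7.1812 - 0.15*-32.6376 = 12.0768


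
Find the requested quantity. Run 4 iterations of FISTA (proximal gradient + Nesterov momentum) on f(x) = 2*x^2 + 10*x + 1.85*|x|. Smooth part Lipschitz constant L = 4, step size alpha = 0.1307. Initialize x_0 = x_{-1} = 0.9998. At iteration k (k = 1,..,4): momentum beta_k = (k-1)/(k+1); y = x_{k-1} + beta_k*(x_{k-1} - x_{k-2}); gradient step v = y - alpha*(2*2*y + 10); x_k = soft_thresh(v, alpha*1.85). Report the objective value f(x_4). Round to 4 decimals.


FISTA on f(x) = 2*x^2 + 10*x + 1.85*|x|
L = 4, alpha = 0.1307
Iteration 1: beta = 0.0, y = 0.9998 + 0.0*(0.9998 - 0.9998) = 0.9998
  grad(y) = 13.9992, v = y - alpha*grad = -0.8299
  prox(v) = soft_thresh(-0.8299, 0.2418) = -0.5881
Iteration 2: beta = 0.3333, y = -0.5881 + 0.3333*(-0.5881 - 0.9998) = -1.1174
  grad(y) = 5.5304, v = y - alpha*grad = -1.8402
  prox(v) = soft_thresh(-1.8402, 0.2418) = -1.5984
Iteration 3: beta = 0.5, y = -1.5984 + 0.5*(-1.5984 + 0.5881) = -2.1036
  grad(y) = 1.5856, v = y - alpha*grad = -2.3108
  prox(v) = soft_thresh(-2.3108, 0.2418) = -2.069
Iteration 4: beta = 0.6, y = -2.069 + 0.6*(-2.069 + 1.5984) = -2.3514
  grad(y) = 0.5944, v = y - alpha*grad = -2.4291
  prox(v) = soft_thresh(-2.4291, 0.2418) = -2.1873
f(x_4) = 2*(-2.1873)^2 + 10*(-2.1873) + 1.85*|-2.1873| = -8.2579


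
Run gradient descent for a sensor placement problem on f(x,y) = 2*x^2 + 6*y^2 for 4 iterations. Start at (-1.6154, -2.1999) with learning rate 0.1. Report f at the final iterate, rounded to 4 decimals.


Gradient descent on f(x,y) = 2*x^2 + 6*y^2.
Starting point: (-1.6154, -2.1999), alpha = 0.1
Step 1: grad_x = 2*2*-1.6154 = -6.4616, grad_y = 2*6*-2.1999 = -26.3988
  x_1 = -1.6154 - 0.1*-6.4616 = -0.9692
  y_1 = -2.1999 - 0.1*-26.3988 = 0.44
Step 2: grad_x = 2*2*-0.9692 = -3.877, grad_y = 2*6*0.44 = 5.2798
  x_2 = -0.9692 - 0.1*-3.877 = -0.5815
  y_2 = 0.44 - 0.1*5.2798 = -0.088
Step 3: grad_x = 2*2*-0.5815 = -2.3262, grad_y = 2*6*-0.088 = -1.056
  x_3 = -0.5815 - 0.1*-2.3262 = -0.3489
  y_3 = -0.088 - 0.1*-1.056 = 0.0176
Step 4: grad_x = 2*2*-0.3489 = -1.3957, grad_y = 2*6*0.0176 = 0.2112
  x_4 = -0.3489 - 0.1*-1.3957 = -0.2094
  y_4 = 0.0176 - 0.1*0.2112 = -0.0035
f(-0.2094, -0.0035) = 2*(-0.2094)^2 + 6*(-0.0035)^2 = 0.0877


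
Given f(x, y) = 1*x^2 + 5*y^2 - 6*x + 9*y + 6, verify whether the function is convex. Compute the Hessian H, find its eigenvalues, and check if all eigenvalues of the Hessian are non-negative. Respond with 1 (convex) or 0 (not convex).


The Hessian of f(x,y) = 1*x^2 + 5*y^2 - 6*x + 9*y + 6 is:
H = [[2, 0], [0, 10]]
Trace = 2 + 10 = 12
Determinant = 2*10 - (0)^2 = 20
Discriminant = (12)^2 - 4*20 = 64.0
Eigenvalues: lambda_1 = 2.0, lambda_2 = 10.0
The function is convex.

1


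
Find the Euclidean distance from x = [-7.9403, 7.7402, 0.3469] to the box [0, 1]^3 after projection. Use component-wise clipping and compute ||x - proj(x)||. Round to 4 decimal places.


Project each component onto [0, 1].
clip(-7.9403) = 0.0, clip(7.7402) = 1.0, clip(0.3469) = 0.3469
Projection = [0.0, 1.0, 0.3469]
Squared diffs: [63.0484, 45.4303, 0.0]
Distance = sqrt(108.4787) = 10.4153


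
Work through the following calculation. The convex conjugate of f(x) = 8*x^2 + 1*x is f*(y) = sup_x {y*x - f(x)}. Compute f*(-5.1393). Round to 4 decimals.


f*(y) = sup_x {y*x - a*x^2 - b*x} = sup_x {(y-b)*x - a*x^2}
FOC: (y - b) - 2a*x = 0 => x* = (y - b)/(2a)
x* = (-5.1393 - 1)/(2*8) = -0.3837
f*(-5.1393) = (y-b)^2/(4a) = (-5.1393 - 1)^2/(4*8)
= 37.691/32 = 1.1778


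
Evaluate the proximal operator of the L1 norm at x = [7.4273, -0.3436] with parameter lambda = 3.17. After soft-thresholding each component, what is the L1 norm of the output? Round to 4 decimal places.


Soft-thresholding with lambda = 3.17:
prox(7.4273) = sign(7.4273)*max(|7.4273| - 3.17, 0) = 4.2573
prox(-0.3436) = sign(-0.3436)*max(|-0.3436| - 3.17, 0) = 0.0
prox(x) = [4.2573, 0.0]
||prox(x)||_1 = 4.2573 + 0.0 = 4.2573


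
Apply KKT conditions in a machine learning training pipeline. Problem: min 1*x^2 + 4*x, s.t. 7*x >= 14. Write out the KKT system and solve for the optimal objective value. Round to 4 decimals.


Step 1: Try lambda = 0 (constraint inactive).
x_unc = -4/(2*1) = -2.0
Check: 7*-2.0 = -14.0 < 14 -- violated!
Step 2: Constraint must be active: 7*x = 14
x* = 14/7 = 2.0
lambda = (2*1*2.0 + 4)/7 = 1.1429
Step 3: Compute optimal value.
f(x*) = 1*2.0^2 + 4*2.0 = 12.0


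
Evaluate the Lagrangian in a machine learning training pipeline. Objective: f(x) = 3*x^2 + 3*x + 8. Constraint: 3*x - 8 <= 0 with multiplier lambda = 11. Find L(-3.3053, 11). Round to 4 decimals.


Step 1: Evaluate f(x).
f(-3.3053) = 3*(-3.3053)^2 + 3*(-3.3053) + 8 = 30.8591
Step 2: Evaluate g(x).
g(-3.3053) = 3*-3.3053 - 8 = -17.9159
Step 3: Compute Lagrangian.
L = 30.8591 + 11*-17.9159 = -166.2158


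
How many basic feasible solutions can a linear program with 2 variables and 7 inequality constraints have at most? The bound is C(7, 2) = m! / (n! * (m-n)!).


Each vertex corresponds to some choice of n active constraints out of m, so the number of vertices is at most C(m, n) = m! / (n!(m-n)!).
m = 7, n = 2
Numerator: 7 * 6
Denominator: 2! = 2
C(7, 2) = 21


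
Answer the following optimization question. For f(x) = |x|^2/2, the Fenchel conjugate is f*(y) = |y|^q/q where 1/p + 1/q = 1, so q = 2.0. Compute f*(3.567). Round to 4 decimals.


The conjugate exponent q satisfies 1/p + 1/q = 1.
p = 2, so q = 2/(2 - 1) = 2.0
|y|^q = 3.567^2.0 = 12.7235
f*(3.567) = 12.7235 / 2.0 = 6.3617


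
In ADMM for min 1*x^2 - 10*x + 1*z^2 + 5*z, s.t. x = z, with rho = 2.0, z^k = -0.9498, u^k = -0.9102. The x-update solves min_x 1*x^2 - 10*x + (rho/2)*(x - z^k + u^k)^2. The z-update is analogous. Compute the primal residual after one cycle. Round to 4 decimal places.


ADMM iteration with rho = 2.0, z^k = -0.9498, u^k = -0.9102
Step 1: x-update.
Minimize 1*x^2 - 10*x + (2.0/2)*(x + 0.9498 - 0.9102)^2
FOC: (2*1 + 2.0)*x = 10 + 2.0*(-0.9498 + 0.9102)
x^{k+1} = 2.4802
Step 2: z-update.
Minimize 1*z^2 + 5*z + (2.0/2)*(2.4802 - z - 0.9102)^2
FOC: (2*1 + 2.0)*z = -5 + 2.0*(2.4802 - 0.9102)
z^{k+1} = -0.465
Step 3: u-update.
u^{k+1} = -0.9102 + 2.4802 + 0.465 = 2.035
Step 4: Primal residual = |2.4802 + 0.465| = 2.9452


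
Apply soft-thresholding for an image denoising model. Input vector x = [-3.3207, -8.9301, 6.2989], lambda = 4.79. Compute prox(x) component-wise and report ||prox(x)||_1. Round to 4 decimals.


Soft-thresholding with lambda = 4.79:
prox(-3.3207) = sign(-3.3207)*max(|-3.3207| - 4.79, 0) = 0.0
prox(-8.9301) = sign(-8.9301)*max(|-8.9301| - 4.79, 0) = -4.1401
prox(6.2989) = sign(6.2989)*max(|6.2989| - 4.79, 0) = 1.5089
prox(x) = [0.0, -4.1401, 1.5089]
||prox(x)||_1 = 0.0 + 4.1401 + 1.5089 = 5.649


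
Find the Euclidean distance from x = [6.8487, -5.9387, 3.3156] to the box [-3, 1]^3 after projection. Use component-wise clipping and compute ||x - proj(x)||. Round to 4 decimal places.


Project each component onto [-3, 1].
clip(6.8487) = 1.0, clip(-5.9387) = -3.0, clip(3.3156) = 1.0
Projection = [1.0, -3.0, 1.0]
Squared diffs: [34.2073, 8.636, 5.362]
Distance = sqrt(48.2053) = 6.943


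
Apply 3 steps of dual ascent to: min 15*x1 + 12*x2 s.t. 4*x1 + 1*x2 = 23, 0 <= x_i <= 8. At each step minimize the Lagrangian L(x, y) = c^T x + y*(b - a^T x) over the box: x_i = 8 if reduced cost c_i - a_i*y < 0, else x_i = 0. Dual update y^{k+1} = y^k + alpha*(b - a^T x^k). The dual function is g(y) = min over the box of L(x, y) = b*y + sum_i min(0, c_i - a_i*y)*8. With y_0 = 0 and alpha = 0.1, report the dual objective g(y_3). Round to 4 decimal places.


Dual ascent for LP: min 15*x1 + 12*x2, 4*x1 + 1*x2 = 23, 0 <= x_i <= 8
Step 1: y^k = 0.0, reduced costs: (15.0, 12.0)
  x^k = (0.0, 0.0), subgradient = b - a^T x = 23.0
  y^{k+1} = 0.0 + 0.1*23.0 = 2.3
Step 2: y^k = 2.3, reduced costs: (5.8, 9.7)
  x^k = (0.0, 0.0), subgradient = b - a^T x = 23.0
  y^{k+1} = 2.3 + 0.1*23.0 = 4.6
Step 3: y^k = 4.6, reduced costs: (-3.4, 7.4)
  x^k = (8.0, 0.0), subgradient = b - a^T x = -9.0
  y^{k+1} = 4.6 + 0.1*-9.0 = 3.7
Dual objective at y_3 = 3.7: reduced costs (0.2, 8.3), box minimizer x = (0.0, 0.0)
g(y_3) = b*y + (c1 - a1*y)*x1 + (c2 - a2*y)*x2 = 23*3.7 + 0.2*0.0 + 8.3*0.0 = 85.1 + 0.0 + 0.0 = 85.1


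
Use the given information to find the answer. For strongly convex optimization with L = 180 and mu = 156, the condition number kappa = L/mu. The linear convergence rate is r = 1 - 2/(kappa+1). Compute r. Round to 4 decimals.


Step 1: Compute the condition number.
kappa = L/mu = 180/156 = 1.1538
Step 2: Compute the convergence rate.
r = 1 - 2/(kappa + 1) = 1 - 2*mu/(L + mu) = (L - mu)/(L + mu) = 24/336 = 0.0714


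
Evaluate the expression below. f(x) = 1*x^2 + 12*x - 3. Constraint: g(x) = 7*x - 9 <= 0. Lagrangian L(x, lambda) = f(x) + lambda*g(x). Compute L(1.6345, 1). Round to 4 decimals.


Step 1: Evaluate f(x).
f(1.6345) = 1*1.6345^2 + 12*1.6345 - 3 = 19.2856
Step 2: Evaluate g(x).
g(1.6345) = 7*1.6345 - 9 = 2.4415
Step 3: Compute Lagrangian.
L = 19.2856 + 1*2.4415 = 21.7271


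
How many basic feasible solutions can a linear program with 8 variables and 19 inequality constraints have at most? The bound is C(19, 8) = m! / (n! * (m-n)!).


Each vertex corresponds to some choice of n active constraints out of m, so the number of vertices is at most C(m, n) = m! / (n!(m-n)!).
m = 19, n = 8
Numerator: 19 * 18 * 17 * 16 * 15 * 14 * 13 * 12
Denominator: 8! = 40320
C(19, 8) = 75582


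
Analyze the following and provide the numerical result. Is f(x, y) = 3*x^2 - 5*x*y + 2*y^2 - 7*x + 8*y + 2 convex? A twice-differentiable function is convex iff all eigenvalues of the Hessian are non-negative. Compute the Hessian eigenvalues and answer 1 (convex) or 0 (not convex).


The Hessian of f(x,y) = 3*x^2 - 5*x*y + 2*y^2 - 7*x + 8*y + 2 is:
H = [[6, -5], [-5, 4]]
Trace = 6 + 4 = 10
Determinant = 6*4 - (-5)^2 = -1
Discriminant = (10)^2 - 4*-1 = 104.0
Eigenvalues: lambda_1 = -0.099, lambda_2 = 10.099
The function is not convex.

0


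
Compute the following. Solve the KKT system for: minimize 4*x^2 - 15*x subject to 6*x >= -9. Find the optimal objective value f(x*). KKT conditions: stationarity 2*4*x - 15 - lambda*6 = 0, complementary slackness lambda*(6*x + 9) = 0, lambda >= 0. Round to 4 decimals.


Step 1: Try lambda = 0 (constraint inactive).
Stationarity: 2*4*x - 15 = 0
x* = 15/(2*4) = 1.875
Check constraint: 6*1.875 = 11.25 >= -9 -- satisfied.
Step 2: Compute optimal value.
f(x*) = 4*1.875^2 - 15*1.875 = -14.0625


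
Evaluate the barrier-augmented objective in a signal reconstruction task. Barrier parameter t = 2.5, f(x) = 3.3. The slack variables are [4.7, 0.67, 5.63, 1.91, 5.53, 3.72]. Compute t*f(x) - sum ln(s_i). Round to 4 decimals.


Step 1: Compute log-barrier.
ln values: [1.5476, -0.4005, 1.7281, 0.6471, 1.7102, 1.3137]
phi = -(1.5476 - 0.4005 + 1.7281 + 0.6471 + 1.7102 + 1.3137) = -6.5462
Step 2: Compute augmented objective.
t*f(x) = 2.5*3.3 = 8.25
Total = 8.25 - 6.5462 = 1.7038


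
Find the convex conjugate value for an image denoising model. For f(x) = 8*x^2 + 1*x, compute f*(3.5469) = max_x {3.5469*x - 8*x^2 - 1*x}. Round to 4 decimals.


f*(y) = sup_x {y*x - a*x^2 - b*x} = sup_x {(y-b)*x - a*x^2}
FOC: (y - b) - 2a*x = 0 => x* = (y - b)/(2a)
x* = (3.5469 - 1)/(2*8) = 0.1592
f*(3.5469) = (y-b)^2/(4a) = (3.5469 - 1)^2/(4*8)
= 6.4867/32 = 0.2027


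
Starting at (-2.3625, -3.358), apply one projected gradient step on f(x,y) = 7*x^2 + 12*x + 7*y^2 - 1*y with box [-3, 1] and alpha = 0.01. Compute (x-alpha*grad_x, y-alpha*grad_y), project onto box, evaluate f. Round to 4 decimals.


Step 1: Compute gradient at (-2.3625, -3.358).
grad_x = 2*7*-2.3625 + 12 = -21.075
grad_y = 2*7*-3.358 - 1 = -48.012
Step 2: Gradient step.
x_raw = -2.3625 - 0.01*-21.075 = -2.1518
y_raw = -3.358 - 0.01*-48.012 = -2.8779
Step 3: Project onto [-3, 1].
x_proj = clip(-2.1518) = -2.1518
y_proj = clip(-2.8779) = -2.8779
Step 4: Evaluate f.
f(-2.1518, -2.8779) = 67.4424


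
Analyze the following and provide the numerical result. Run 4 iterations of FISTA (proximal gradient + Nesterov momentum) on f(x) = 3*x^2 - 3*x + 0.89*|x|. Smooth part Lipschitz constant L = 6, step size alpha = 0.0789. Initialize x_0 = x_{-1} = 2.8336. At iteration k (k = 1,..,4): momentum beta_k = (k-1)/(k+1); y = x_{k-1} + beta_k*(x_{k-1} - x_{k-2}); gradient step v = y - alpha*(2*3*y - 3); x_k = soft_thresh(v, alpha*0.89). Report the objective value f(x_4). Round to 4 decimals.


FISTA on f(x) = 3*x^2 - 3*x + 0.89*|x|
L = 6, alpha = 0.0789
Iteration 1: beta = 0.0, y = 2.8336 + 0.0*(2.8336 - 2.8336) = 2.8336
  grad(y) = 14.0016, v = y - alpha*grad = 1.7289
  prox(v) = soft_thresh(1.7289, 0.0702) = 1.6587
Iteration 2: beta = 0.3333, y = 1.6587 + 0.3333*(1.6587 - 2.8336) = 1.267
  grad(y) = 4.602, v = y - alpha*grad = 0.9039
  prox(v) = soft_thresh(0.9039, 0.0702) = 0.8337
Iteration 3: beta = 0.5, y = 0.8337 + 0.5*(0.8337 - 1.6587) = 0.4212
  grad(y) = -0.4728, v = y - alpha*grad = 0.4585
  prox(v) = soft_thresh(0.4585, 0.0702) = 0.3883
Iteration 4: beta = 0.6, y = 0.3883 + 0.6*(0.3883 - 0.8337) = 0.121
  grad(y) = -2.2738, v = y - alpha*grad = 0.3004
  prox(v) = soft_thresh(0.3004, 0.0702) = 0.2302
f(x_4) = 3*0.2302^2 - 3*0.2302 + 0.89*|0.2302| = -0.3268


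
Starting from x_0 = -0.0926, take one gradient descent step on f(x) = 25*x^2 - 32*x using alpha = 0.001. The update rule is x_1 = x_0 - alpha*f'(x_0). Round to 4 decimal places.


We compute the gradient at x_0 and apply the update.
f'(x) = 50*x - 32
f'(-0.0926) = 50*-0.0926 - 32 = -36.63
x_1 = -0.0926 - 0.001*-36.63 = -0.056


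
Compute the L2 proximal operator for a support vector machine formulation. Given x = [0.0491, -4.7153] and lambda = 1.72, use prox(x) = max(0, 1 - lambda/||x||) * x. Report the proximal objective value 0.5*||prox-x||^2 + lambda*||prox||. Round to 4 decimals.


Step 1: Compute ||x||.
||x|| = 4.7156
Step 2: Compute scaling factor.
scale = max(0, 1 - 1.72/4.7156) = 0.6352
Step 3: prox(x) = [0.0312, -2.9954]
||prox(x)|| = 2.9956
Step 4: Proximal objective.
0.5*||prox-x||^2 = 1.4792
lambda*||prox|| = 5.1524
Total = 6.6316


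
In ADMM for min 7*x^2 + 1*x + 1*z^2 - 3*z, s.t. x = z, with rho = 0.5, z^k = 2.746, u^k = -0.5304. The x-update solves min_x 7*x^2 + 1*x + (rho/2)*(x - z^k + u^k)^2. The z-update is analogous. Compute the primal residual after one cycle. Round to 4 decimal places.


ADMM iteration with rho = 0.5, z^k = 2.746, u^k = -0.5304
Step 1: x-update.
Minimize 7*x^2 + 1*x + (0.5/2)*(x - 2.746 - 0.5304)^2
FOC: (2*7 + 0.5)*x = -1 + 0.5*(2.746 + 0.5304)
x^{k+1} = 0.044
Step 2: z-update.
Minimize 1*z^2 - 3*z + (0.5/2)*(0.044 - z - 0.5304)^2
FOC: (2*1 + 0.5)*z = 3 + 0.5*(0.044 - 0.5304)
z^{k+1} = 1.1027
Step 3: u-update.
u^{k+1} = -0.5304 + 0.044 - 1.1027 = -1.5891
Step 4: Primal residual = |0.044 - 1.1027| = 1.0587
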